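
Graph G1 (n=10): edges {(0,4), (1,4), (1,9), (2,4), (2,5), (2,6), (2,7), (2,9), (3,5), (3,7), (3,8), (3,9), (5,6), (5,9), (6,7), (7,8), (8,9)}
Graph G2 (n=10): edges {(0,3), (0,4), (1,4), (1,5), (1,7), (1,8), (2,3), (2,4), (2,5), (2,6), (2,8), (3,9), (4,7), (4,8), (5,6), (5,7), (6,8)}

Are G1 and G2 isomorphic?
Yes, isomorphic

The graphs are isomorphic.
One valid mapping φ: V(G1) → V(G2): 0→9, 1→0, 2→2, 3→1, 4→3, 5→8, 6→6, 7→5, 8→7, 9→4

Verify φ preserves adjacency — for each edge of G1, its image is an edge of G2:
  (0,4) → (φ(0),φ(4)) = (3,9) ∈ E(G2) ✓
  (1,4) → (φ(1),φ(4)) = (0,3) ∈ E(G2) ✓
  (1,9) → (φ(1),φ(9)) = (0,4) ∈ E(G2) ✓
  (2,4) → (φ(2),φ(4)) = (2,3) ∈ E(G2) ✓
  (2,5) → (φ(2),φ(5)) = (2,8) ∈ E(G2) ✓
  (2,6) → (φ(2),φ(6)) = (2,6) ∈ E(G2) ✓
  (2,7) → (φ(2),φ(7)) = (2,5) ∈ E(G2) ✓
  (2,9) → (φ(2),φ(9)) = (2,4) ∈ E(G2) ✓
  (3,5) → (φ(3),φ(5)) = (1,8) ∈ E(G2) ✓
  (3,7) → (φ(3),φ(7)) = (1,5) ∈ E(G2) ✓
  (3,8) → (φ(3),φ(8)) = (1,7) ∈ E(G2) ✓
  (3,9) → (φ(3),φ(9)) = (1,4) ∈ E(G2) ✓
  (5,6) → (φ(5),φ(6)) = (6,8) ∈ E(G2) ✓
  (5,9) → (φ(5),φ(9)) = (4,8) ∈ E(G2) ✓
  (6,7) → (φ(6),φ(7)) = (5,6) ∈ E(G2) ✓
  (7,8) → (φ(7),φ(8)) = (5,7) ∈ E(G2) ✓
  (8,9) → (φ(8),φ(9)) = (4,7) ∈ E(G2) ✓
All 17 edges of G1 map to edges of G2, and |E(G1)| = |E(G2)| = 17, so φ is a bijection on edges as well as vertices. Hence G1 ≅ G2.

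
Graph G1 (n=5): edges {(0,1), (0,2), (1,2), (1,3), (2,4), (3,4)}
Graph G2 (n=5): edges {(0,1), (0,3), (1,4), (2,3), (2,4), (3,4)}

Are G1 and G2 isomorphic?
Yes, isomorphic

The graphs are isomorphic.
One valid mapping φ: V(G1) → V(G2): 0→2, 1→3, 2→4, 3→0, 4→1

Verify φ preserves adjacency — for each edge of G1, its image is an edge of G2:
  (0,1) → (φ(0),φ(1)) = (2,3) ∈ E(G2) ✓
  (0,2) → (φ(0),φ(2)) = (2,4) ∈ E(G2) ✓
  (1,2) → (φ(1),φ(2)) = (3,4) ∈ E(G2) ✓
  (1,3) → (φ(1),φ(3)) = (0,3) ∈ E(G2) ✓
  (2,4) → (φ(2),φ(4)) = (1,4) ∈ E(G2) ✓
  (3,4) → (φ(3),φ(4)) = (0,1) ∈ E(G2) ✓
All 6 edges of G1 map to edges of G2, and |E(G1)| = |E(G2)| = 6, so φ is a bijection on edges as well as vertices. Hence G1 ≅ G2.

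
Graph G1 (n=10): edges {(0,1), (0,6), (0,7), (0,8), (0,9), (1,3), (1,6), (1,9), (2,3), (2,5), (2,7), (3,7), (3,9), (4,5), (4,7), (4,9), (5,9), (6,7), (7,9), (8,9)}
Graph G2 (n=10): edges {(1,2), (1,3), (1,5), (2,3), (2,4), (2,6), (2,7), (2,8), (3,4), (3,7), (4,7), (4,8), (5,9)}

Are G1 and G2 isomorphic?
No, not isomorphic

The graphs are NOT isomorphic.

Counting triangles (3-cliques): G1 has 10, G2 has 6.
Triangle count is an isomorphism invariant, so differing triangle counts rule out isomorphism.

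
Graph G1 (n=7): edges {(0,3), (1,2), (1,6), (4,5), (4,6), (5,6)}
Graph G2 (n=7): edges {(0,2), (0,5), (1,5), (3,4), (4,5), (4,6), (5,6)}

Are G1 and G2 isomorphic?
No, not isomorphic

The graphs are NOT isomorphic.

Connected components of G1: 2 component(s) with vertex sets [[0, 3], [1, 2, 4, 5, 6]], sizes [2, 5].
Connected components of G2: 1 component(s) with vertex sets [[0, 1, 2, 3, 4, 5, 6]], sizes [7].
The number of connected components (and the multiset of component sizes) is an isomorphism invariant — an isomorphism maps each component of G1 bijectively onto a component of G2. Since G1 has 2 component(s) and G2 has 1, they cannot be isomorphic.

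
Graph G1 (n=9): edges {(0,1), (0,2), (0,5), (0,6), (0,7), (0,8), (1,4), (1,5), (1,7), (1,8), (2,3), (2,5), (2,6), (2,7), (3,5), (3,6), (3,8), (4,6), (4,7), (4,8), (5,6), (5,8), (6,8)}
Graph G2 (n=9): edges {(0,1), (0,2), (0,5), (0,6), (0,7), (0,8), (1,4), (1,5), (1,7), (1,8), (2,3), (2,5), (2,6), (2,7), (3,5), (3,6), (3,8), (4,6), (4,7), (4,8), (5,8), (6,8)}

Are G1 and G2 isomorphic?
No, not isomorphic

The graphs are NOT isomorphic.

Counting edges: G1 has 23 edge(s); G2 has 22 edge(s).
Edge count is an isomorphism invariant (a bijection on vertices induces a bijection on edges), so differing edge counts rule out isomorphism.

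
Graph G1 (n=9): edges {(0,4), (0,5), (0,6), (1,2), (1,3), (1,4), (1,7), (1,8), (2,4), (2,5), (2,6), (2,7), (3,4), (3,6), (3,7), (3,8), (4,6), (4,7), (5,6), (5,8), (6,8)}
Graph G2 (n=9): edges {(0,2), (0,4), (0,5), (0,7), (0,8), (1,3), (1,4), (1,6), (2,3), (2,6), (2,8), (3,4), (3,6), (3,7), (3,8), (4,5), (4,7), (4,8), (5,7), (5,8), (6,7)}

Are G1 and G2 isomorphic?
Yes, isomorphic

The graphs are isomorphic.
One valid mapping φ: V(G1) → V(G2): 0→1, 1→0, 2→7, 3→8, 4→4, 5→6, 6→3, 7→5, 8→2

Verify φ preserves adjacency — for each edge of G1, its image is an edge of G2:
  (0,4) → (φ(0),φ(4)) = (1,4) ∈ E(G2) ✓
  (0,5) → (φ(0),φ(5)) = (1,6) ∈ E(G2) ✓
  (0,6) → (φ(0),φ(6)) = (1,3) ∈ E(G2) ✓
  (1,2) → (φ(1),φ(2)) = (0,7) ∈ E(G2) ✓
  (1,3) → (φ(1),φ(3)) = (0,8) ∈ E(G2) ✓
  (1,4) → (φ(1),φ(4)) = (0,4) ∈ E(G2) ✓
  (1,7) → (φ(1),φ(7)) = (0,5) ∈ E(G2) ✓
  (1,8) → (φ(1),φ(8)) = (0,2) ∈ E(G2) ✓
  (2,4) → (φ(2),φ(4)) = (4,7) ∈ E(G2) ✓
  (2,5) → (φ(2),φ(5)) = (6,7) ∈ E(G2) ✓
  (2,6) → (φ(2),φ(6)) = (3,7) ∈ E(G2) ✓
  (2,7) → (φ(2),φ(7)) = (5,7) ∈ E(G2) ✓
  (3,4) → (φ(3),φ(4)) = (4,8) ∈ E(G2) ✓
  (3,6) → (φ(3),φ(6)) = (3,8) ∈ E(G2) ✓
  (3,7) → (φ(3),φ(7)) = (5,8) ∈ E(G2) ✓
  (3,8) → (φ(3),φ(8)) = (2,8) ∈ E(G2) ✓
  (4,6) → (φ(4),φ(6)) = (3,4) ∈ E(G2) ✓
  (4,7) → (φ(4),φ(7)) = (4,5) ∈ E(G2) ✓
  (5,6) → (φ(5),φ(6)) = (3,6) ∈ E(G2) ✓
  (5,8) → (φ(5),φ(8)) = (2,6) ∈ E(G2) ✓
  (6,8) → (φ(6),φ(8)) = (2,3) ∈ E(G2) ✓
All 21 edges of G1 map to edges of G2, and |E(G1)| = |E(G2)| = 21, so φ is a bijection on edges as well as vertices. Hence G1 ≅ G2.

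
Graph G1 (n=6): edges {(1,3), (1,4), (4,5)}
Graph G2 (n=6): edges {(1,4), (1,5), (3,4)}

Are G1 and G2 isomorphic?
Yes, isomorphic

The graphs are isomorphic.
One valid mapping φ: V(G1) → V(G2): 0→0, 1→1, 2→2, 3→5, 4→4, 5→3

Verify φ preserves adjacency — for each edge of G1, its image is an edge of G2:
  (1,3) → (φ(1),φ(3)) = (1,5) ∈ E(G2) ✓
  (1,4) → (φ(1),φ(4)) = (1,4) ∈ E(G2) ✓
  (4,5) → (φ(4),φ(5)) = (3,4) ∈ E(G2) ✓
All 3 edges of G1 map to edges of G2, and |E(G1)| = |E(G2)| = 3, so φ is a bijection on edges as well as vertices. Hence G1 ≅ G2.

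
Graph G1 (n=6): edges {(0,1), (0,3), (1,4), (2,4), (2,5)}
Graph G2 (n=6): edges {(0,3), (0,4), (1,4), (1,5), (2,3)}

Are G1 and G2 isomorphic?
Yes, isomorphic

The graphs are isomorphic.
One valid mapping φ: V(G1) → V(G2): 0→1, 1→4, 2→3, 3→5, 4→0, 5→2

Verify φ preserves adjacency — for each edge of G1, its image is an edge of G2:
  (0,1) → (φ(0),φ(1)) = (1,4) ∈ E(G2) ✓
  (0,3) → (φ(0),φ(3)) = (1,5) ∈ E(G2) ✓
  (1,4) → (φ(1),φ(4)) = (0,4) ∈ E(G2) ✓
  (2,4) → (φ(2),φ(4)) = (0,3) ∈ E(G2) ✓
  (2,5) → (φ(2),φ(5)) = (2,3) ∈ E(G2) ✓
All 5 edges of G1 map to edges of G2, and |E(G1)| = |E(G2)| = 5, so φ is a bijection on edges as well as vertices. Hence G1 ≅ G2.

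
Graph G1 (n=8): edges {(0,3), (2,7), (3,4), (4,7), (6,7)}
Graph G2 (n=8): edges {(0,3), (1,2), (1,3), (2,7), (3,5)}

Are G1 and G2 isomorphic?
Yes, isomorphic

The graphs are isomorphic.
One valid mapping φ: V(G1) → V(G2): 0→7, 1→4, 2→5, 3→2, 4→1, 5→6, 6→0, 7→3

Verify φ preserves adjacency — for each edge of G1, its image is an edge of G2:
  (0,3) → (φ(0),φ(3)) = (2,7) ∈ E(G2) ✓
  (2,7) → (φ(2),φ(7)) = (3,5) ∈ E(G2) ✓
  (3,4) → (φ(3),φ(4)) = (1,2) ∈ E(G2) ✓
  (4,7) → (φ(4),φ(7)) = (1,3) ∈ E(G2) ✓
  (6,7) → (φ(6),φ(7)) = (0,3) ∈ E(G2) ✓
All 5 edges of G1 map to edges of G2, and |E(G1)| = |E(G2)| = 5, so φ is a bijection on edges as well as vertices. Hence G1 ≅ G2.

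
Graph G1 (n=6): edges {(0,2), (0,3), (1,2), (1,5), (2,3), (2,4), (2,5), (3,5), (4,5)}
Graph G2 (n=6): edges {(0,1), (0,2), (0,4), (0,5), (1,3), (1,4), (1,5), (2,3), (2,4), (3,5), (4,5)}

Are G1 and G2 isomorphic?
No, not isomorphic

The graphs are NOT isomorphic.

Counting triangles (3-cliques): G1 has 4, G2 has 6.
Triangle count is an isomorphism invariant, so differing triangle counts rule out isomorphism.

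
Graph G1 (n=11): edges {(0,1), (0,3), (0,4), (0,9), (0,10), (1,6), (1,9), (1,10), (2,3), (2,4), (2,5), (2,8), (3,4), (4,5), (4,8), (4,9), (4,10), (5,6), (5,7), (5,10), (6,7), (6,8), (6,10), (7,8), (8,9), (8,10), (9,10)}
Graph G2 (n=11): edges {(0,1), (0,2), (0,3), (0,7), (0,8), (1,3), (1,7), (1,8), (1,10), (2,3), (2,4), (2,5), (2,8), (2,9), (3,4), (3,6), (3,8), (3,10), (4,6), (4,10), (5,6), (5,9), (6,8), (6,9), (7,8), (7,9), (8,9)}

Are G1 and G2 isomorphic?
Yes, isomorphic

The graphs are isomorphic.
One valid mapping φ: V(G1) → V(G2): 0→1, 1→7, 2→4, 3→10, 4→3, 5→6, 6→9, 7→5, 8→2, 9→0, 10→8

Verify φ preserves adjacency — for each edge of G1, its image is an edge of G2:
  (0,1) → (φ(0),φ(1)) = (1,7) ∈ E(G2) ✓
  (0,3) → (φ(0),φ(3)) = (1,10) ∈ E(G2) ✓
  (0,4) → (φ(0),φ(4)) = (1,3) ∈ E(G2) ✓
  (0,9) → (φ(0),φ(9)) = (0,1) ∈ E(G2) ✓
  (0,10) → (φ(0),φ(10)) = (1,8) ∈ E(G2) ✓
  (1,6) → (φ(1),φ(6)) = (7,9) ∈ E(G2) ✓
  (1,9) → (φ(1),φ(9)) = (0,7) ∈ E(G2) ✓
  (1,10) → (φ(1),φ(10)) = (7,8) ∈ E(G2) ✓
  (2,3) → (φ(2),φ(3)) = (4,10) ∈ E(G2) ✓
  (2,4) → (φ(2),φ(4)) = (3,4) ∈ E(G2) ✓
  (2,5) → (φ(2),φ(5)) = (4,6) ∈ E(G2) ✓
  (2,8) → (φ(2),φ(8)) = (2,4) ∈ E(G2) ✓
  (3,4) → (φ(3),φ(4)) = (3,10) ∈ E(G2) ✓
  (4,5) → (φ(4),φ(5)) = (3,6) ∈ E(G2) ✓
  (4,8) → (φ(4),φ(8)) = (2,3) ∈ E(G2) ✓
  (4,9) → (φ(4),φ(9)) = (0,3) ∈ E(G2) ✓
  (4,10) → (φ(4),φ(10)) = (3,8) ∈ E(G2) ✓
  (5,6) → (φ(5),φ(6)) = (6,9) ∈ E(G2) ✓
  (5,7) → (φ(5),φ(7)) = (5,6) ∈ E(G2) ✓
  (5,10) → (φ(5),φ(10)) = (6,8) ∈ E(G2) ✓
  (6,7) → (φ(6),φ(7)) = (5,9) ∈ E(G2) ✓
  (6,8) → (φ(6),φ(8)) = (2,9) ∈ E(G2) ✓
  (6,10) → (φ(6),φ(10)) = (8,9) ∈ E(G2) ✓
  (7,8) → (φ(7),φ(8)) = (2,5) ∈ E(G2) ✓
  (8,9) → (φ(8),φ(9)) = (0,2) ∈ E(G2) ✓
  (8,10) → (φ(8),φ(10)) = (2,8) ∈ E(G2) ✓
  (9,10) → (φ(9),φ(10)) = (0,8) ∈ E(G2) ✓
All 27 edges of G1 map to edges of G2, and |E(G1)| = |E(G2)| = 27, so φ is a bijection on edges as well as vertices. Hence G1 ≅ G2.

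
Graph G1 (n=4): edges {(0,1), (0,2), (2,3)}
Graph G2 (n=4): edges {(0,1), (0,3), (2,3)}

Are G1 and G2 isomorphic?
Yes, isomorphic

The graphs are isomorphic.
One valid mapping φ: V(G1) → V(G2): 0→0, 1→1, 2→3, 3→2

Verify φ preserves adjacency — for each edge of G1, its image is an edge of G2:
  (0,1) → (φ(0),φ(1)) = (0,1) ∈ E(G2) ✓
  (0,2) → (φ(0),φ(2)) = (0,3) ∈ E(G2) ✓
  (2,3) → (φ(2),φ(3)) = (2,3) ∈ E(G2) ✓
All 3 edges of G1 map to edges of G2, and |E(G1)| = |E(G2)| = 3, so φ is a bijection on edges as well as vertices. Hence G1 ≅ G2.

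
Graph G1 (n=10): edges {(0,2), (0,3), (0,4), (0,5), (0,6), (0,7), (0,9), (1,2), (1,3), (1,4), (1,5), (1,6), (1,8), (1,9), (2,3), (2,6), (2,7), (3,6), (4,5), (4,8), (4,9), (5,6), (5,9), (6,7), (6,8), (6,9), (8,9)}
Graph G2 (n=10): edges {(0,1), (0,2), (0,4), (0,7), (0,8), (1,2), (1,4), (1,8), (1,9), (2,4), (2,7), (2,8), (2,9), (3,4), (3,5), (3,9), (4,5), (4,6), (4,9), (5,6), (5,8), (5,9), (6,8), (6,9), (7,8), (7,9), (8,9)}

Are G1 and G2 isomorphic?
Yes, isomorphic

The graphs are isomorphic.
One valid mapping φ: V(G1) → V(G2): 0→4, 1→8, 2→5, 3→6, 4→0, 5→1, 6→9, 7→3, 8→7, 9→2

Verify φ preserves adjacency — for each edge of G1, its image is an edge of G2:
  (0,2) → (φ(0),φ(2)) = (4,5) ∈ E(G2) ✓
  (0,3) → (φ(0),φ(3)) = (4,6) ∈ E(G2) ✓
  (0,4) → (φ(0),φ(4)) = (0,4) ∈ E(G2) ✓
  (0,5) → (φ(0),φ(5)) = (1,4) ∈ E(G2) ✓
  (0,6) → (φ(0),φ(6)) = (4,9) ∈ E(G2) ✓
  (0,7) → (φ(0),φ(7)) = (3,4) ∈ E(G2) ✓
  (0,9) → (φ(0),φ(9)) = (2,4) ∈ E(G2) ✓
  (1,2) → (φ(1),φ(2)) = (5,8) ∈ E(G2) ✓
  (1,3) → (φ(1),φ(3)) = (6,8) ∈ E(G2) ✓
  (1,4) → (φ(1),φ(4)) = (0,8) ∈ E(G2) ✓
  (1,5) → (φ(1),φ(5)) = (1,8) ∈ E(G2) ✓
  (1,6) → (φ(1),φ(6)) = (8,9) ∈ E(G2) ✓
  (1,8) → (φ(1),φ(8)) = (7,8) ∈ E(G2) ✓
  (1,9) → (φ(1),φ(9)) = (2,8) ∈ E(G2) ✓
  (2,3) → (φ(2),φ(3)) = (5,6) ∈ E(G2) ✓
  (2,6) → (φ(2),φ(6)) = (5,9) ∈ E(G2) ✓
  (2,7) → (φ(2),φ(7)) = (3,5) ∈ E(G2) ✓
  (3,6) → (φ(3),φ(6)) = (6,9) ∈ E(G2) ✓
  (4,5) → (φ(4),φ(5)) = (0,1) ∈ E(G2) ✓
  (4,8) → (φ(4),φ(8)) = (0,7) ∈ E(G2) ✓
  (4,9) → (φ(4),φ(9)) = (0,2) ∈ E(G2) ✓
  (5,6) → (φ(5),φ(6)) = (1,9) ∈ E(G2) ✓
  (5,9) → (φ(5),φ(9)) = (1,2) ∈ E(G2) ✓
  (6,7) → (φ(6),φ(7)) = (3,9) ∈ E(G2) ✓
  (6,8) → (φ(6),φ(8)) = (7,9) ∈ E(G2) ✓
  (6,9) → (φ(6),φ(9)) = (2,9) ∈ E(G2) ✓
  (8,9) → (φ(8),φ(9)) = (2,7) ∈ E(G2) ✓
All 27 edges of G1 map to edges of G2, and |E(G1)| = |E(G2)| = 27, so φ is a bijection on edges as well as vertices. Hence G1 ≅ G2.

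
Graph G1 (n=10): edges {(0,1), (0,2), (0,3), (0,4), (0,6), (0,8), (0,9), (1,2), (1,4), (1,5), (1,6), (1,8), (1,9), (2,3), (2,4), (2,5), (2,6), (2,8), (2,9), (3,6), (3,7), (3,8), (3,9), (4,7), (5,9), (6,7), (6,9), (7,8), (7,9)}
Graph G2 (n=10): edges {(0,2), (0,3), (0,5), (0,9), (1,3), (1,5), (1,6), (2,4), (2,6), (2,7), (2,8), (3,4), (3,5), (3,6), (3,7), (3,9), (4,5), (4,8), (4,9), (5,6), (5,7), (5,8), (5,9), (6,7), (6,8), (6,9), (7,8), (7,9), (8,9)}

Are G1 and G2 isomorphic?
Yes, isomorphic

The graphs are isomorphic.
One valid mapping φ: V(G1) → V(G2): 0→9, 1→3, 2→5, 3→8, 4→0, 5→1, 6→7, 7→2, 8→4, 9→6

Verify φ preserves adjacency — for each edge of G1, its image is an edge of G2:
  (0,1) → (φ(0),φ(1)) = (3,9) ∈ E(G2) ✓
  (0,2) → (φ(0),φ(2)) = (5,9) ∈ E(G2) ✓
  (0,3) → (φ(0),φ(3)) = (8,9) ∈ E(G2) ✓
  (0,4) → (φ(0),φ(4)) = (0,9) ∈ E(G2) ✓
  (0,6) → (φ(0),φ(6)) = (7,9) ∈ E(G2) ✓
  (0,8) → (φ(0),φ(8)) = (4,9) ∈ E(G2) ✓
  (0,9) → (φ(0),φ(9)) = (6,9) ∈ E(G2) ✓
  (1,2) → (φ(1),φ(2)) = (3,5) ∈ E(G2) ✓
  (1,4) → (φ(1),φ(4)) = (0,3) ∈ E(G2) ✓
  (1,5) → (φ(1),φ(5)) = (1,3) ∈ E(G2) ✓
  (1,6) → (φ(1),φ(6)) = (3,7) ∈ E(G2) ✓
  (1,8) → (φ(1),φ(8)) = (3,4) ∈ E(G2) ✓
  (1,9) → (φ(1),φ(9)) = (3,6) ∈ E(G2) ✓
  (2,3) → (φ(2),φ(3)) = (5,8) ∈ E(G2) ✓
  (2,4) → (φ(2),φ(4)) = (0,5) ∈ E(G2) ✓
  (2,5) → (φ(2),φ(5)) = (1,5) ∈ E(G2) ✓
  (2,6) → (φ(2),φ(6)) = (5,7) ∈ E(G2) ✓
  (2,8) → (φ(2),φ(8)) = (4,5) ∈ E(G2) ✓
  (2,9) → (φ(2),φ(9)) = (5,6) ∈ E(G2) ✓
  (3,6) → (φ(3),φ(6)) = (7,8) ∈ E(G2) ✓
  (3,7) → (φ(3),φ(7)) = (2,8) ∈ E(G2) ✓
  (3,8) → (φ(3),φ(8)) = (4,8) ∈ E(G2) ✓
  (3,9) → (φ(3),φ(9)) = (6,8) ∈ E(G2) ✓
  (4,7) → (φ(4),φ(7)) = (0,2) ∈ E(G2) ✓
  (5,9) → (φ(5),φ(9)) = (1,6) ∈ E(G2) ✓
  (6,7) → (φ(6),φ(7)) = (2,7) ∈ E(G2) ✓
  (6,9) → (φ(6),φ(9)) = (6,7) ∈ E(G2) ✓
  (7,8) → (φ(7),φ(8)) = (2,4) ∈ E(G2) ✓
  (7,9) → (φ(7),φ(9)) = (2,6) ∈ E(G2) ✓
All 29 edges of G1 map to edges of G2, and |E(G1)| = |E(G2)| = 29, so φ is a bijection on edges as well as vertices. Hence G1 ≅ G2.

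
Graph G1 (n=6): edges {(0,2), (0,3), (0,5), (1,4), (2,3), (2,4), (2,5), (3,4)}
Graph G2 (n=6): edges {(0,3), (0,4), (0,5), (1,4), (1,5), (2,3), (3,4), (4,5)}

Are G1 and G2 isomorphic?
Yes, isomorphic

The graphs are isomorphic.
One valid mapping φ: V(G1) → V(G2): 0→5, 1→2, 2→4, 3→0, 4→3, 5→1

Verify φ preserves adjacency — for each edge of G1, its image is an edge of G2:
  (0,2) → (φ(0),φ(2)) = (4,5) ∈ E(G2) ✓
  (0,3) → (φ(0),φ(3)) = (0,5) ∈ E(G2) ✓
  (0,5) → (φ(0),φ(5)) = (1,5) ∈ E(G2) ✓
  (1,4) → (φ(1),φ(4)) = (2,3) ∈ E(G2) ✓
  (2,3) → (φ(2),φ(3)) = (0,4) ∈ E(G2) ✓
  (2,4) → (φ(2),φ(4)) = (3,4) ∈ E(G2) ✓
  (2,5) → (φ(2),φ(5)) = (1,4) ∈ E(G2) ✓
  (3,4) → (φ(3),φ(4)) = (0,3) ∈ E(G2) ✓
All 8 edges of G1 map to edges of G2, and |E(G1)| = |E(G2)| = 8, so φ is a bijection on edges as well as vertices. Hence G1 ≅ G2.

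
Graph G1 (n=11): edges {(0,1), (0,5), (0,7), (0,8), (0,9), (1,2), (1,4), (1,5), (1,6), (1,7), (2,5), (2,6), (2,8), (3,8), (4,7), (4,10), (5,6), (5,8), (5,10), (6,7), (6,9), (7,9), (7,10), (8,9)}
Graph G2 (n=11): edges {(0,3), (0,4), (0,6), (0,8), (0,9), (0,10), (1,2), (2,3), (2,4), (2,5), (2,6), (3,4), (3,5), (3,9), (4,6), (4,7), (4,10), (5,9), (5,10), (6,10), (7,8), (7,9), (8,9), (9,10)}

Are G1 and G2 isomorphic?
Yes, isomorphic

The graphs are isomorphic.
One valid mapping φ: V(G1) → V(G2): 0→3, 1→0, 2→6, 3→1, 4→8, 5→4, 6→10, 7→9, 8→2, 9→5, 10→7

Verify φ preserves adjacency — for each edge of G1, its image is an edge of G2:
  (0,1) → (φ(0),φ(1)) = (0,3) ∈ E(G2) ✓
  (0,5) → (φ(0),φ(5)) = (3,4) ∈ E(G2) ✓
  (0,7) → (φ(0),φ(7)) = (3,9) ∈ E(G2) ✓
  (0,8) → (φ(0),φ(8)) = (2,3) ∈ E(G2) ✓
  (0,9) → (φ(0),φ(9)) = (3,5) ∈ E(G2) ✓
  (1,2) → (φ(1),φ(2)) = (0,6) ∈ E(G2) ✓
  (1,4) → (φ(1),φ(4)) = (0,8) ∈ E(G2) ✓
  (1,5) → (φ(1),φ(5)) = (0,4) ∈ E(G2) ✓
  (1,6) → (φ(1),φ(6)) = (0,10) ∈ E(G2) ✓
  (1,7) → (φ(1),φ(7)) = (0,9) ∈ E(G2) ✓
  (2,5) → (φ(2),φ(5)) = (4,6) ∈ E(G2) ✓
  (2,6) → (φ(2),φ(6)) = (6,10) ∈ E(G2) ✓
  (2,8) → (φ(2),φ(8)) = (2,6) ∈ E(G2) ✓
  (3,8) → (φ(3),φ(8)) = (1,2) ∈ E(G2) ✓
  (4,7) → (φ(4),φ(7)) = (8,9) ∈ E(G2) ✓
  (4,10) → (φ(4),φ(10)) = (7,8) ∈ E(G2) ✓
  (5,6) → (φ(5),φ(6)) = (4,10) ∈ E(G2) ✓
  (5,8) → (φ(5),φ(8)) = (2,4) ∈ E(G2) ✓
  (5,10) → (φ(5),φ(10)) = (4,7) ∈ E(G2) ✓
  (6,7) → (φ(6),φ(7)) = (9,10) ∈ E(G2) ✓
  (6,9) → (φ(6),φ(9)) = (5,10) ∈ E(G2) ✓
  (7,9) → (φ(7),φ(9)) = (5,9) ∈ E(G2) ✓
  (7,10) → (φ(7),φ(10)) = (7,9) ∈ E(G2) ✓
  (8,9) → (φ(8),φ(9)) = (2,5) ∈ E(G2) ✓
All 24 edges of G1 map to edges of G2, and |E(G1)| = |E(G2)| = 24, so φ is a bijection on edges as well as vertices. Hence G1 ≅ G2.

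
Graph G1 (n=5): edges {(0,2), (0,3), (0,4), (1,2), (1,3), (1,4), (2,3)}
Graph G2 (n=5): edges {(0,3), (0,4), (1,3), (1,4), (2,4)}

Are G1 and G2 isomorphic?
No, not isomorphic

The graphs are NOT isomorphic.

Counting triangles (3-cliques): G1 has 2, G2 has 0.
Triangle count is an isomorphism invariant, so differing triangle counts rule out isomorphism.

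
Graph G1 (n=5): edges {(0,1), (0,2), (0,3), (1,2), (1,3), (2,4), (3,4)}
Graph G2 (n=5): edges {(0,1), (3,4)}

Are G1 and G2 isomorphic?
No, not isomorphic

The graphs are NOT isomorphic.

Degrees in G1: deg(0)=3, deg(1)=3, deg(2)=3, deg(3)=3, deg(4)=2.
Sorted degree sequence of G1: [3, 3, 3, 3, 2].
Degrees in G2: deg(0)=1, deg(1)=1, deg(2)=0, deg(3)=1, deg(4)=1.
Sorted degree sequence of G2: [1, 1, 1, 1, 0].
The (sorted) degree sequence is an isomorphism invariant, so since G1 and G2 have different degree sequences they cannot be isomorphic.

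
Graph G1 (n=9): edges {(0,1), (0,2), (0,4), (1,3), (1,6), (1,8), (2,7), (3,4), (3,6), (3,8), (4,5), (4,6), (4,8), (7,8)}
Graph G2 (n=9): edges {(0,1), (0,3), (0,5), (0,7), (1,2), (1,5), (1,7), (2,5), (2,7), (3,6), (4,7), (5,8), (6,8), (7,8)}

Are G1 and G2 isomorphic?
Yes, isomorphic

The graphs are isomorphic.
One valid mapping φ: V(G1) → V(G2): 0→8, 1→5, 2→6, 3→1, 4→7, 5→4, 6→2, 7→3, 8→0

Verify φ preserves adjacency — for each edge of G1, its image is an edge of G2:
  (0,1) → (φ(0),φ(1)) = (5,8) ∈ E(G2) ✓
  (0,2) → (φ(0),φ(2)) = (6,8) ∈ E(G2) ✓
  (0,4) → (φ(0),φ(4)) = (7,8) ∈ E(G2) ✓
  (1,3) → (φ(1),φ(3)) = (1,5) ∈ E(G2) ✓
  (1,6) → (φ(1),φ(6)) = (2,5) ∈ E(G2) ✓
  (1,8) → (φ(1),φ(8)) = (0,5) ∈ E(G2) ✓
  (2,7) → (φ(2),φ(7)) = (3,6) ∈ E(G2) ✓
  (3,4) → (φ(3),φ(4)) = (1,7) ∈ E(G2) ✓
  (3,6) → (φ(3),φ(6)) = (1,2) ∈ E(G2) ✓
  (3,8) → (φ(3),φ(8)) = (0,1) ∈ E(G2) ✓
  (4,5) → (φ(4),φ(5)) = (4,7) ∈ E(G2) ✓
  (4,6) → (φ(4),φ(6)) = (2,7) ∈ E(G2) ✓
  (4,8) → (φ(4),φ(8)) = (0,7) ∈ E(G2) ✓
  (7,8) → (φ(7),φ(8)) = (0,3) ∈ E(G2) ✓
All 14 edges of G1 map to edges of G2, and |E(G1)| = |E(G2)| = 14, so φ is a bijection on edges as well as vertices. Hence G1 ≅ G2.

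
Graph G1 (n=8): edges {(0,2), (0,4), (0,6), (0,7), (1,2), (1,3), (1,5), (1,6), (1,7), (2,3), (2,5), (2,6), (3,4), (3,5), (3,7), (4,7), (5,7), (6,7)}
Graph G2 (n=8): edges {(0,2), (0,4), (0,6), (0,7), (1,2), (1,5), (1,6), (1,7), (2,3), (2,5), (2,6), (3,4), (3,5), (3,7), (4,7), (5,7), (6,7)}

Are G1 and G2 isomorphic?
No, not isomorphic

The graphs are NOT isomorphic.

Counting edges: G1 has 18 edge(s); G2 has 17 edge(s).
Edge count is an isomorphism invariant (a bijection on vertices induces a bijection on edges), so differing edge counts rule out isomorphism.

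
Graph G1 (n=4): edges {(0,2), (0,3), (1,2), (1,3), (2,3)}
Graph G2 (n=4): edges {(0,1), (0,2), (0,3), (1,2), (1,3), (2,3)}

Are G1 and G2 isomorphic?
No, not isomorphic

The graphs are NOT isomorphic.

Counting edges: G1 has 5 edge(s); G2 has 6 edge(s).
Edge count is an isomorphism invariant (a bijection on vertices induces a bijection on edges), so differing edge counts rule out isomorphism.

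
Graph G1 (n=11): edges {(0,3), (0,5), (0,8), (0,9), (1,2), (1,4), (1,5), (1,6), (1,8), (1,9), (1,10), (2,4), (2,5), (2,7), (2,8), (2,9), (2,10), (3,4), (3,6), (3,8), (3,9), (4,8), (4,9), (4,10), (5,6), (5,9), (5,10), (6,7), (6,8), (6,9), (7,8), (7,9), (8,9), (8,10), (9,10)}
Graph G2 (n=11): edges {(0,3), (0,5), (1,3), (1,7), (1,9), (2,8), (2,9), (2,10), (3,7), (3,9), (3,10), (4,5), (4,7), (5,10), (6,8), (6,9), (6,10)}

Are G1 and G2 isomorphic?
No, not isomorphic

The graphs are NOT isomorphic.

Counting triangles (3-cliques): G1 has 45, G2 has 2.
Triangle count is an isomorphism invariant, so differing triangle counts rule out isomorphism.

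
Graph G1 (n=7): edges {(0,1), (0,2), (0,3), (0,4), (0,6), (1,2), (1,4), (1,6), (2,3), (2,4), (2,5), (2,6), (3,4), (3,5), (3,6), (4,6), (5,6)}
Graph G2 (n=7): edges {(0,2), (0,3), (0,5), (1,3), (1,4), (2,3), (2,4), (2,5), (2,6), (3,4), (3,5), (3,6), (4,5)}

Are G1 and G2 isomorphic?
No, not isomorphic

The graphs are NOT isomorphic.

Counting triangles (3-cliques): G1 has 19, G2 has 9.
Triangle count is an isomorphism invariant, so differing triangle counts rule out isomorphism.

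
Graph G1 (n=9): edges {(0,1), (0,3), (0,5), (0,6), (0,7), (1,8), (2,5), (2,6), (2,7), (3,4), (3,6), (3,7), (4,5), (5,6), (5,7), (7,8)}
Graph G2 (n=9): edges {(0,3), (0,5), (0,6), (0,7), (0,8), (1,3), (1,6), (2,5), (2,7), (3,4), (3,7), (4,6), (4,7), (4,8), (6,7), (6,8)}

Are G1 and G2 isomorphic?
Yes, isomorphic

The graphs are isomorphic.
One valid mapping φ: V(G1) → V(G2): 0→7, 1→2, 2→8, 3→3, 4→1, 5→6, 6→4, 7→0, 8→5

Verify φ preserves adjacency — for each edge of G1, its image is an edge of G2:
  (0,1) → (φ(0),φ(1)) = (2,7) ∈ E(G2) ✓
  (0,3) → (φ(0),φ(3)) = (3,7) ∈ E(G2) ✓
  (0,5) → (φ(0),φ(5)) = (6,7) ∈ E(G2) ✓
  (0,6) → (φ(0),φ(6)) = (4,7) ∈ E(G2) ✓
  (0,7) → (φ(0),φ(7)) = (0,7) ∈ E(G2) ✓
  (1,8) → (φ(1),φ(8)) = (2,5) ∈ E(G2) ✓
  (2,5) → (φ(2),φ(5)) = (6,8) ∈ E(G2) ✓
  (2,6) → (φ(2),φ(6)) = (4,8) ∈ E(G2) ✓
  (2,7) → (φ(2),φ(7)) = (0,8) ∈ E(G2) ✓
  (3,4) → (φ(3),φ(4)) = (1,3) ∈ E(G2) ✓
  (3,6) → (φ(3),φ(6)) = (3,4) ∈ E(G2) ✓
  (3,7) → (φ(3),φ(7)) = (0,3) ∈ E(G2) ✓
  (4,5) → (φ(4),φ(5)) = (1,6) ∈ E(G2) ✓
  (5,6) → (φ(5),φ(6)) = (4,6) ∈ E(G2) ✓
  (5,7) → (φ(5),φ(7)) = (0,6) ∈ E(G2) ✓
  (7,8) → (φ(7),φ(8)) = (0,5) ∈ E(G2) ✓
All 16 edges of G1 map to edges of G2, and |E(G1)| = |E(G2)| = 16, so φ is a bijection on edges as well as vertices. Hence G1 ≅ G2.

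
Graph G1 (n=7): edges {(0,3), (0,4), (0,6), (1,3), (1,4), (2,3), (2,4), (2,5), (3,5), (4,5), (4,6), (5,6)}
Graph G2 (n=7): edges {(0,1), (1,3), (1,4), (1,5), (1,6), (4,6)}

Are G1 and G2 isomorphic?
No, not isomorphic

The graphs are NOT isomorphic.

Counting triangles (3-cliques): G1 has 4, G2 has 1.
Triangle count is an isomorphism invariant, so differing triangle counts rule out isomorphism.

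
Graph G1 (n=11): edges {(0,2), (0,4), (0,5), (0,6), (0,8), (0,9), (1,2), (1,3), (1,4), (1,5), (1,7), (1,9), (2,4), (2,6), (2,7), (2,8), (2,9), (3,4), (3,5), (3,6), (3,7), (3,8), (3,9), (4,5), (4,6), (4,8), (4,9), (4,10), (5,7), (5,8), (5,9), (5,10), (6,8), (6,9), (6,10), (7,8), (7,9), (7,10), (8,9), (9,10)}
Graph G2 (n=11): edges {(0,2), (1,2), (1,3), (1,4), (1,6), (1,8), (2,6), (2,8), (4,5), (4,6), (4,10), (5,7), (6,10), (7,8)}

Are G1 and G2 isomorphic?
No, not isomorphic

The graphs are NOT isomorphic.

Connected components of G1: 1 component(s) with vertex sets [[0, 1, 2, 3, 4, 5, 6, 7, 8, 9, 10]], sizes [11].
Connected components of G2: 2 component(s) with vertex sets [[9], [0, 1, 2, 3, 4, 5, 6, 7, 8, 10]], sizes [1, 10].
The number of connected components (and the multiset of component sizes) is an isomorphism invariant — an isomorphism maps each component of G1 bijectively onto a component of G2. Since G1 has 1 component(s) and G2 has 2, they cannot be isomorphic.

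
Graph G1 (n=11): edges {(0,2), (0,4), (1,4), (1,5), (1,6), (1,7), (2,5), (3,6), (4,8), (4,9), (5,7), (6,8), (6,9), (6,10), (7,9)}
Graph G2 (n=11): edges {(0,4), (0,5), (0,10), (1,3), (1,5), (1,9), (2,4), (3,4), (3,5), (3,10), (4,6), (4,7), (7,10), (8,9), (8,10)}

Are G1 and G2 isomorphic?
Yes, isomorphic

The graphs are isomorphic.
One valid mapping φ: V(G1) → V(G2): 0→8, 1→3, 2→9, 3→6, 4→10, 5→1, 6→4, 7→5, 8→7, 9→0, 10→2

Verify φ preserves adjacency — for each edge of G1, its image is an edge of G2:
  (0,2) → (φ(0),φ(2)) = (8,9) ∈ E(G2) ✓
  (0,4) → (φ(0),φ(4)) = (8,10) ∈ E(G2) ✓
  (1,4) → (φ(1),φ(4)) = (3,10) ∈ E(G2) ✓
  (1,5) → (φ(1),φ(5)) = (1,3) ∈ E(G2) ✓
  (1,6) → (φ(1),φ(6)) = (3,4) ∈ E(G2) ✓
  (1,7) → (φ(1),φ(7)) = (3,5) ∈ E(G2) ✓
  (2,5) → (φ(2),φ(5)) = (1,9) ∈ E(G2) ✓
  (3,6) → (φ(3),φ(6)) = (4,6) ∈ E(G2) ✓
  (4,8) → (φ(4),φ(8)) = (7,10) ∈ E(G2) ✓
  (4,9) → (φ(4),φ(9)) = (0,10) ∈ E(G2) ✓
  (5,7) → (φ(5),φ(7)) = (1,5) ∈ E(G2) ✓
  (6,8) → (φ(6),φ(8)) = (4,7) ∈ E(G2) ✓
  (6,9) → (φ(6),φ(9)) = (0,4) ∈ E(G2) ✓
  (6,10) → (φ(6),φ(10)) = (2,4) ∈ E(G2) ✓
  (7,9) → (φ(7),φ(9)) = (0,5) ∈ E(G2) ✓
All 15 edges of G1 map to edges of G2, and |E(G1)| = |E(G2)| = 15, so φ is a bijection on edges as well as vertices. Hence G1 ≅ G2.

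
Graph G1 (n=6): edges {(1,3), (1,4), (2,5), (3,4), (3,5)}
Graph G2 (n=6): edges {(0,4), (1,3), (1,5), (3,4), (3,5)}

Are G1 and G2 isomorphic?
Yes, isomorphic

The graphs are isomorphic.
One valid mapping φ: V(G1) → V(G2): 0→2, 1→5, 2→0, 3→3, 4→1, 5→4

Verify φ preserves adjacency — for each edge of G1, its image is an edge of G2:
  (1,3) → (φ(1),φ(3)) = (3,5) ∈ E(G2) ✓
  (1,4) → (φ(1),φ(4)) = (1,5) ∈ E(G2) ✓
  (2,5) → (φ(2),φ(5)) = (0,4) ∈ E(G2) ✓
  (3,4) → (φ(3),φ(4)) = (1,3) ∈ E(G2) ✓
  (3,5) → (φ(3),φ(5)) = (3,4) ∈ E(G2) ✓
All 5 edges of G1 map to edges of G2, and |E(G1)| = |E(G2)| = 5, so φ is a bijection on edges as well as vertices. Hence G1 ≅ G2.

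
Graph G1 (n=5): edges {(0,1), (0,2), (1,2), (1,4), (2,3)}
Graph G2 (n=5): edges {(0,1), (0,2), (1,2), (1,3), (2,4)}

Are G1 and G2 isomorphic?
Yes, isomorphic

The graphs are isomorphic.
One valid mapping φ: V(G1) → V(G2): 0→0, 1→1, 2→2, 3→4, 4→3

Verify φ preserves adjacency — for each edge of G1, its image is an edge of G2:
  (0,1) → (φ(0),φ(1)) = (0,1) ∈ E(G2) ✓
  (0,2) → (φ(0),φ(2)) = (0,2) ∈ E(G2) ✓
  (1,2) → (φ(1),φ(2)) = (1,2) ∈ E(G2) ✓
  (1,4) → (φ(1),φ(4)) = (1,3) ∈ E(G2) ✓
  (2,3) → (φ(2),φ(3)) = (2,4) ∈ E(G2) ✓
All 5 edges of G1 map to edges of G2, and |E(G1)| = |E(G2)| = 5, so φ is a bijection on edges as well as vertices. Hence G1 ≅ G2.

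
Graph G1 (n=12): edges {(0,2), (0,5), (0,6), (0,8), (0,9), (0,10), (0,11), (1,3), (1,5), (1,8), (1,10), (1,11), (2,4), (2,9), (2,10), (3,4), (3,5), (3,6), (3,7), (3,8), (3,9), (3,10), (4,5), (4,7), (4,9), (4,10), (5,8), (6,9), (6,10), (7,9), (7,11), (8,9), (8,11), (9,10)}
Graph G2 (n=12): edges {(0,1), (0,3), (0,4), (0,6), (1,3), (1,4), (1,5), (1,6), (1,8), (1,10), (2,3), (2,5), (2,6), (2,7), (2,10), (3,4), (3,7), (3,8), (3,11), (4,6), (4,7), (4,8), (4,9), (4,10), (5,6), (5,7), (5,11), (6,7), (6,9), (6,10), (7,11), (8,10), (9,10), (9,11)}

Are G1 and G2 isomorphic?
Yes, isomorphic

The graphs are isomorphic.
One valid mapping φ: V(G1) → V(G2): 0→3, 1→5, 2→8, 3→6, 4→10, 5→2, 6→0, 7→9, 8→7, 9→4, 10→1, 11→11

Verify φ preserves adjacency — for each edge of G1, its image is an edge of G2:
  (0,2) → (φ(0),φ(2)) = (3,8) ∈ E(G2) ✓
  (0,5) → (φ(0),φ(5)) = (2,3) ∈ E(G2) ✓
  (0,6) → (φ(0),φ(6)) = (0,3) ∈ E(G2) ✓
  (0,8) → (φ(0),φ(8)) = (3,7) ∈ E(G2) ✓
  (0,9) → (φ(0),φ(9)) = (3,4) ∈ E(G2) ✓
  (0,10) → (φ(0),φ(10)) = (1,3) ∈ E(G2) ✓
  (0,11) → (φ(0),φ(11)) = (3,11) ∈ E(G2) ✓
  (1,3) → (φ(1),φ(3)) = (5,6) ∈ E(G2) ✓
  (1,5) → (φ(1),φ(5)) = (2,5) ∈ E(G2) ✓
  (1,8) → (φ(1),φ(8)) = (5,7) ∈ E(G2) ✓
  (1,10) → (φ(1),φ(10)) = (1,5) ∈ E(G2) ✓
  (1,11) → (φ(1),φ(11)) = (5,11) ∈ E(G2) ✓
  (2,4) → (φ(2),φ(4)) = (8,10) ∈ E(G2) ✓
  (2,9) → (φ(2),φ(9)) = (4,8) ∈ E(G2) ✓
  (2,10) → (φ(2),φ(10)) = (1,8) ∈ E(G2) ✓
  (3,4) → (φ(3),φ(4)) = (6,10) ∈ E(G2) ✓
  (3,5) → (φ(3),φ(5)) = (2,6) ∈ E(G2) ✓
  (3,6) → (φ(3),φ(6)) = (0,6) ∈ E(G2) ✓
  (3,7) → (φ(3),φ(7)) = (6,9) ∈ E(G2) ✓
  (3,8) → (φ(3),φ(8)) = (6,7) ∈ E(G2) ✓
  (3,9) → (φ(3),φ(9)) = (4,6) ∈ E(G2) ✓
  (3,10) → (φ(3),φ(10)) = (1,6) ∈ E(G2) ✓
  (4,5) → (φ(4),φ(5)) = (2,10) ∈ E(G2) ✓
  (4,7) → (φ(4),φ(7)) = (9,10) ∈ E(G2) ✓
  (4,9) → (φ(4),φ(9)) = (4,10) ∈ E(G2) ✓
  (4,10) → (φ(4),φ(10)) = (1,10) ∈ E(G2) ✓
  (5,8) → (φ(5),φ(8)) = (2,7) ∈ E(G2) ✓
  (6,9) → (φ(6),φ(9)) = (0,4) ∈ E(G2) ✓
  (6,10) → (φ(6),φ(10)) = (0,1) ∈ E(G2) ✓
  (7,9) → (φ(7),φ(9)) = (4,9) ∈ E(G2) ✓
  (7,11) → (φ(7),φ(11)) = (9,11) ∈ E(G2) ✓
  (8,9) → (φ(8),φ(9)) = (4,7) ∈ E(G2) ✓
  (8,11) → (φ(8),φ(11)) = (7,11) ∈ E(G2) ✓
  (9,10) → (φ(9),φ(10)) = (1,4) ∈ E(G2) ✓
All 34 edges of G1 map to edges of G2, and |E(G1)| = |E(G2)| = 34, so φ is a bijection on edges as well as vertices. Hence G1 ≅ G2.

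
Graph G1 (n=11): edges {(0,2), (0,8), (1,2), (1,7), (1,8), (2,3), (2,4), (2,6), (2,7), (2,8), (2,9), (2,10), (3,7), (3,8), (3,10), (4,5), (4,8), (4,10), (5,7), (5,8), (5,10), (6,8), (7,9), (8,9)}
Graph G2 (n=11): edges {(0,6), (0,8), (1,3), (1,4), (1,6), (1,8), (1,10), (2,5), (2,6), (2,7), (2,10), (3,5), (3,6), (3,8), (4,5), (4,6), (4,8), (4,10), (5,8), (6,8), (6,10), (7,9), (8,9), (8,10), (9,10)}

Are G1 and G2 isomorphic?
No, not isomorphic

The graphs are NOT isomorphic.

Degrees in G1: deg(0)=2, deg(1)=3, deg(2)=9, deg(3)=4, deg(4)=4, deg(5)=4, deg(6)=2, deg(7)=5, deg(8)=8, deg(9)=3, deg(10)=4.
Sorted degree sequence of G1: [9, 8, 5, 4, 4, 4, 4, 3, 3, 2, 2].
Degrees in G2: deg(0)=2, deg(1)=5, deg(2)=4, deg(3)=4, deg(4)=5, deg(5)=4, deg(6)=7, deg(7)=2, deg(8)=8, deg(9)=3, deg(10)=6.
Sorted degree sequence of G2: [8, 7, 6, 5, 5, 4, 4, 4, 3, 2, 2].
The (sorted) degree sequence is an isomorphism invariant, so since G1 and G2 have different degree sequences they cannot be isomorphic.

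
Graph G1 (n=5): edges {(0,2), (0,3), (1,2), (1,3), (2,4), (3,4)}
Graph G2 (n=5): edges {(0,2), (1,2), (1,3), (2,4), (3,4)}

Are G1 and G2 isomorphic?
No, not isomorphic

The graphs are NOT isomorphic.

Counting edges: G1 has 6 edge(s); G2 has 5 edge(s).
Edge count is an isomorphism invariant (a bijection on vertices induces a bijection on edges), so differing edge counts rule out isomorphism.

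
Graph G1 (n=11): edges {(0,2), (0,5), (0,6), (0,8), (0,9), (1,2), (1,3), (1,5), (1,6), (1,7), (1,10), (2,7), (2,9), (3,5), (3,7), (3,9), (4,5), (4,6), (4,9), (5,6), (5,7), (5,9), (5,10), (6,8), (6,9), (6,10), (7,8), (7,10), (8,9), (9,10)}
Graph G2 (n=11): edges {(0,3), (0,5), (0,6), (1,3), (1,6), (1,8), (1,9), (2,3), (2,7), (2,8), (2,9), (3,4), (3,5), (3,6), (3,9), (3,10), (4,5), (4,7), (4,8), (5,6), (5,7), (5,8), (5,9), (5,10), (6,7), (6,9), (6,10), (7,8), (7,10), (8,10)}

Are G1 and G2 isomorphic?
Yes, isomorphic

The graphs are isomorphic.
One valid mapping φ: V(G1) → V(G2): 0→9, 1→7, 2→2, 3→4, 4→0, 5→5, 6→6, 7→8, 8→1, 9→3, 10→10

Verify φ preserves adjacency — for each edge of G1, its image is an edge of G2:
  (0,2) → (φ(0),φ(2)) = (2,9) ∈ E(G2) ✓
  (0,5) → (φ(0),φ(5)) = (5,9) ∈ E(G2) ✓
  (0,6) → (φ(0),φ(6)) = (6,9) ∈ E(G2) ✓
  (0,8) → (φ(0),φ(8)) = (1,9) ∈ E(G2) ✓
  (0,9) → (φ(0),φ(9)) = (3,9) ∈ E(G2) ✓
  (1,2) → (φ(1),φ(2)) = (2,7) ∈ E(G2) ✓
  (1,3) → (φ(1),φ(3)) = (4,7) ∈ E(G2) ✓
  (1,5) → (φ(1),φ(5)) = (5,7) ∈ E(G2) ✓
  (1,6) → (φ(1),φ(6)) = (6,7) ∈ E(G2) ✓
  (1,7) → (φ(1),φ(7)) = (7,8) ∈ E(G2) ✓
  (1,10) → (φ(1),φ(10)) = (7,10) ∈ E(G2) ✓
  (2,7) → (φ(2),φ(7)) = (2,8) ∈ E(G2) ✓
  (2,9) → (φ(2),φ(9)) = (2,3) ∈ E(G2) ✓
  (3,5) → (φ(3),φ(5)) = (4,5) ∈ E(G2) ✓
  (3,7) → (φ(3),φ(7)) = (4,8) ∈ E(G2) ✓
  (3,9) → (φ(3),φ(9)) = (3,4) ∈ E(G2) ✓
  (4,5) → (φ(4),φ(5)) = (0,5) ∈ E(G2) ✓
  (4,6) → (φ(4),φ(6)) = (0,6) ∈ E(G2) ✓
  (4,9) → (φ(4),φ(9)) = (0,3) ∈ E(G2) ✓
  (5,6) → (φ(5),φ(6)) = (5,6) ∈ E(G2) ✓
  (5,7) → (φ(5),φ(7)) = (5,8) ∈ E(G2) ✓
  (5,9) → (φ(5),φ(9)) = (3,5) ∈ E(G2) ✓
  (5,10) → (φ(5),φ(10)) = (5,10) ∈ E(G2) ✓
  (6,8) → (φ(6),φ(8)) = (1,6) ∈ E(G2) ✓
  (6,9) → (φ(6),φ(9)) = (3,6) ∈ E(G2) ✓
  (6,10) → (φ(6),φ(10)) = (6,10) ∈ E(G2) ✓
  (7,8) → (φ(7),φ(8)) = (1,8) ∈ E(G2) ✓
  (7,10) → (φ(7),φ(10)) = (8,10) ∈ E(G2) ✓
  (8,9) → (φ(8),φ(9)) = (1,3) ∈ E(G2) ✓
  (9,10) → (φ(9),φ(10)) = (3,10) ∈ E(G2) ✓
All 30 edges of G1 map to edges of G2, and |E(G1)| = |E(G2)| = 30, so φ is a bijection on edges as well as vertices. Hence G1 ≅ G2.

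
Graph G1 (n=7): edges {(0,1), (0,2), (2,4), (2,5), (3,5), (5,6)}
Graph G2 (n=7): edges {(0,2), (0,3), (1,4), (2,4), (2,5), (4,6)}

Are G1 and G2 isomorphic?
Yes, isomorphic

The graphs are isomorphic.
One valid mapping φ: V(G1) → V(G2): 0→0, 1→3, 2→2, 3→1, 4→5, 5→4, 6→6

Verify φ preserves adjacency — for each edge of G1, its image is an edge of G2:
  (0,1) → (φ(0),φ(1)) = (0,3) ∈ E(G2) ✓
  (0,2) → (φ(0),φ(2)) = (0,2) ∈ E(G2) ✓
  (2,4) → (φ(2),φ(4)) = (2,5) ∈ E(G2) ✓
  (2,5) → (φ(2),φ(5)) = (2,4) ∈ E(G2) ✓
  (3,5) → (φ(3),φ(5)) = (1,4) ∈ E(G2) ✓
  (5,6) → (φ(5),φ(6)) = (4,6) ∈ E(G2) ✓
All 6 edges of G1 map to edges of G2, and |E(G1)| = |E(G2)| = 6, so φ is a bijection on edges as well as vertices. Hence G1 ≅ G2.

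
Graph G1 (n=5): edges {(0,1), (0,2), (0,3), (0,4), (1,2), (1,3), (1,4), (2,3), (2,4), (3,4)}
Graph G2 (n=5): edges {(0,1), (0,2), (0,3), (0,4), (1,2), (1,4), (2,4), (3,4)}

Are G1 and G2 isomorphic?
No, not isomorphic

The graphs are NOT isomorphic.

Counting edges: G1 has 10 edge(s); G2 has 8 edge(s).
Edge count is an isomorphism invariant (a bijection on vertices induces a bijection on edges), so differing edge counts rule out isomorphism.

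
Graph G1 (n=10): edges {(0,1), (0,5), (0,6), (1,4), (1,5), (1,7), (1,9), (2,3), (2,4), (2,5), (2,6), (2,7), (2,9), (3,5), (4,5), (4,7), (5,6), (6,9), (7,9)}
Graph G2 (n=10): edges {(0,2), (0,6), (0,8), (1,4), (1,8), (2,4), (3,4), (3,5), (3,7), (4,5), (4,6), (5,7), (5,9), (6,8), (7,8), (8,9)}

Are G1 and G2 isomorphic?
No, not isomorphic

The graphs are NOT isomorphic.

Counting triangles (3-cliques): G1 has 11, G2 has 3.
Triangle count is an isomorphism invariant, so differing triangle counts rule out isomorphism.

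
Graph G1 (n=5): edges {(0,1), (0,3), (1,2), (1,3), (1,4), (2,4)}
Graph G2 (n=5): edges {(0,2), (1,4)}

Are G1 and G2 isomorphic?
No, not isomorphic

The graphs are NOT isomorphic.

Connected components of G1: 1 component(s) with vertex sets [[0, 1, 2, 3, 4]], sizes [5].
Connected components of G2: 3 component(s) with vertex sets [[3], [0, 2], [1, 4]], sizes [1, 2, 2].
The number of connected components (and the multiset of component sizes) is an isomorphism invariant — an isomorphism maps each component of G1 bijectively onto a component of G2. Since G1 has 1 component(s) and G2 has 3, they cannot be isomorphic.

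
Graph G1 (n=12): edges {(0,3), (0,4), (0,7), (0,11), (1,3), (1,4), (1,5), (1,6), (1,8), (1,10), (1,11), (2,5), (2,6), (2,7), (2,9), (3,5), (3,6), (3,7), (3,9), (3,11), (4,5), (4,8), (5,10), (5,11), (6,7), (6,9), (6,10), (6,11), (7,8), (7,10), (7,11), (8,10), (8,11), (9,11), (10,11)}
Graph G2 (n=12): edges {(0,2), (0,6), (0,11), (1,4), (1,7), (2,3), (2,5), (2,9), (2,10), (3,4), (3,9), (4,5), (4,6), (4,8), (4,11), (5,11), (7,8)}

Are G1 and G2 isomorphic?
No, not isomorphic

The graphs are NOT isomorphic.

Counting triangles (3-cliques): G1 has 32, G2 has 2.
Triangle count is an isomorphism invariant, so differing triangle counts rule out isomorphism.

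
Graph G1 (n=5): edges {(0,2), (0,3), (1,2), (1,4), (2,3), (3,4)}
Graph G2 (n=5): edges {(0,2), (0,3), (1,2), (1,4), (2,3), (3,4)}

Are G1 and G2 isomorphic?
Yes, isomorphic

The graphs are isomorphic.
One valid mapping φ: V(G1) → V(G2): 0→0, 1→1, 2→2, 3→3, 4→4

Verify φ preserves adjacency — for each edge of G1, its image is an edge of G2:
  (0,2) → (φ(0),φ(2)) = (0,2) ∈ E(G2) ✓
  (0,3) → (φ(0),φ(3)) = (0,3) ∈ E(G2) ✓
  (1,2) → (φ(1),φ(2)) = (1,2) ∈ E(G2) ✓
  (1,4) → (φ(1),φ(4)) = (1,4) ∈ E(G2) ✓
  (2,3) → (φ(2),φ(3)) = (2,3) ∈ E(G2) ✓
  (3,4) → (φ(3),φ(4)) = (3,4) ∈ E(G2) ✓
All 6 edges of G1 map to edges of G2, and |E(G1)| = |E(G2)| = 6, so φ is a bijection on edges as well as vertices. Hence G1 ≅ G2.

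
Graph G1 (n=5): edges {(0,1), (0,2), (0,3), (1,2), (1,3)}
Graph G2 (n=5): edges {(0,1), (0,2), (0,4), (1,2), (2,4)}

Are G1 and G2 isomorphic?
Yes, isomorphic

The graphs are isomorphic.
One valid mapping φ: V(G1) → V(G2): 0→2, 1→0, 2→1, 3→4, 4→3

Verify φ preserves adjacency — for each edge of G1, its image is an edge of G2:
  (0,1) → (φ(0),φ(1)) = (0,2) ∈ E(G2) ✓
  (0,2) → (φ(0),φ(2)) = (1,2) ∈ E(G2) ✓
  (0,3) → (φ(0),φ(3)) = (2,4) ∈ E(G2) ✓
  (1,2) → (φ(1),φ(2)) = (0,1) ∈ E(G2) ✓
  (1,3) → (φ(1),φ(3)) = (0,4) ∈ E(G2) ✓
All 5 edges of G1 map to edges of G2, and |E(G1)| = |E(G2)| = 5, so φ is a bijection on edges as well as vertices. Hence G1 ≅ G2.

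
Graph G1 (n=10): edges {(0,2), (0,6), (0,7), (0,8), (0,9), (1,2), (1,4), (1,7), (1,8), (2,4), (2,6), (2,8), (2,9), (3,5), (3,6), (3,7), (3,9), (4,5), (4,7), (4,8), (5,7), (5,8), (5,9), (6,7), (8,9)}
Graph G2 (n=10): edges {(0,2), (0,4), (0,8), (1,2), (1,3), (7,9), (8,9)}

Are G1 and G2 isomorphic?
No, not isomorphic

The graphs are NOT isomorphic.

Connected components of G1: 1 component(s) with vertex sets [[0, 1, 2, 3, 4, 5, 6, 7, 8, 9]], sizes [10].
Connected components of G2: 3 component(s) with vertex sets [[5], [6], [0, 1, 2, 3, 4, 7, 8, 9]], sizes [1, 1, 8].
The number of connected components (and the multiset of component sizes) is an isomorphism invariant — an isomorphism maps each component of G1 bijectively onto a component of G2. Since G1 has 1 component(s) and G2 has 3, they cannot be isomorphic.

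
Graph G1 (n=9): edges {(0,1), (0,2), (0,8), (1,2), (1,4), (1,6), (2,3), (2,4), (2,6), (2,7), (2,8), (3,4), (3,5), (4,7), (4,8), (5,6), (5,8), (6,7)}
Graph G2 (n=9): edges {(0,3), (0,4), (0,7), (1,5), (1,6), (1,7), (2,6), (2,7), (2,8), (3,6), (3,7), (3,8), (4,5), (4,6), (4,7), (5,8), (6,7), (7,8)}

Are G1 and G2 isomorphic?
Yes, isomorphic

The graphs are isomorphic.
One valid mapping φ: V(G1) → V(G2): 0→0, 1→3, 2→7, 3→1, 4→6, 5→5, 6→8, 7→2, 8→4

Verify φ preserves adjacency — for each edge of G1, its image is an edge of G2:
  (0,1) → (φ(0),φ(1)) = (0,3) ∈ E(G2) ✓
  (0,2) → (φ(0),φ(2)) = (0,7) ∈ E(G2) ✓
  (0,8) → (φ(0),φ(8)) = (0,4) ∈ E(G2) ✓
  (1,2) → (φ(1),φ(2)) = (3,7) ∈ E(G2) ✓
  (1,4) → (φ(1),φ(4)) = (3,6) ∈ E(G2) ✓
  (1,6) → (φ(1),φ(6)) = (3,8) ∈ E(G2) ✓
  (2,3) → (φ(2),φ(3)) = (1,7) ∈ E(G2) ✓
  (2,4) → (φ(2),φ(4)) = (6,7) ∈ E(G2) ✓
  (2,6) → (φ(2),φ(6)) = (7,8) ∈ E(G2) ✓
  (2,7) → (φ(2),φ(7)) = (2,7) ∈ E(G2) ✓
  (2,8) → (φ(2),φ(8)) = (4,7) ∈ E(G2) ✓
  (3,4) → (φ(3),φ(4)) = (1,6) ∈ E(G2) ✓
  (3,5) → (φ(3),φ(5)) = (1,5) ∈ E(G2) ✓
  (4,7) → (φ(4),φ(7)) = (2,6) ∈ E(G2) ✓
  (4,8) → (φ(4),φ(8)) = (4,6) ∈ E(G2) ✓
  (5,6) → (φ(5),φ(6)) = (5,8) ∈ E(G2) ✓
  (5,8) → (φ(5),φ(8)) = (4,5) ∈ E(G2) ✓
  (6,7) → (φ(6),φ(7)) = (2,8) ∈ E(G2) ✓
All 18 edges of G1 map to edges of G2, and |E(G1)| = |E(G2)| = 18, so φ is a bijection on edges as well as vertices. Hence G1 ≅ G2.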